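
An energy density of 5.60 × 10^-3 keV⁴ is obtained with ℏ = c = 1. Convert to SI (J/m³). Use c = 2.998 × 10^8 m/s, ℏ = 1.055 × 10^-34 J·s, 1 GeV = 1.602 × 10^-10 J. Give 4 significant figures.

[E]/[L]³ = [E]⁴/(ℏc)³; restore (ℏc)⁻³.
1 GeV⁴ → 1/(ℏc)³ × (1 GeV in J)⁴ = 2.082 × 10^37 J/m³.
Convert the energy scale: 5.60 × 10^-3 keV⁴ = 5.60 × 10^-27 GeV⁴.
Result: 5.60 × 10^-27 × 2.082 × 10^37 = 1.166 × 10^11 J/m³.

1.166 × 10^11 J/m³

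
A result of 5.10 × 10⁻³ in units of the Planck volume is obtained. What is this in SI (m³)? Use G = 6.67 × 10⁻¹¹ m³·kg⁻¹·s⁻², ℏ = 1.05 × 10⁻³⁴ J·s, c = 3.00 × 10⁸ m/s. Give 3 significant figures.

One Planck volume: V_P = (ℏG/c³)^(3/2) = 4.18 × 10⁻¹⁰⁵ m³.
5.10 × 10⁻³ × 4.18 × 10⁻¹⁰⁵ m³ = 2.13 × 10⁻¹⁰⁷ m³

2.13 × 10⁻¹⁰⁷ m³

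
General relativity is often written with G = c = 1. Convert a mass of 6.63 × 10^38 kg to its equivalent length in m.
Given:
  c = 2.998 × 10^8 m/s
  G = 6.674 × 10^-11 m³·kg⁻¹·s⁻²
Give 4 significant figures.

4.923 × 10^11 m

In G = c = 1 units mass has dimensions of length; the conversion factor is G/c².
6.63 × 10^38 kg × (G/c²) = 4.923 × 10^11 m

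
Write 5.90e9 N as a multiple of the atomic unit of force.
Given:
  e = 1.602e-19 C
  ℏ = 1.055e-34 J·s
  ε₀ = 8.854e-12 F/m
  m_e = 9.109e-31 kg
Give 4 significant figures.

7.178e16

atomic unit of force: F_au = E_h/a₀ = m_e²e⁶/((4πε₀)³ℏ⁴) = 8.220e-8 N.
5.90e9 / 8.220e-8 = 7.178e16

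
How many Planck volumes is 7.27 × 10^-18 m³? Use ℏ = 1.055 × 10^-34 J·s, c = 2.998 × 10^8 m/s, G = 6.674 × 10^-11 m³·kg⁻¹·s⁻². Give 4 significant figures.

1.721 × 10^87

Planck volume: V_P = (ℏG/c³)^(3/2) = 4.224 × 10^-105 m³.
7.27 × 10^-18 / 4.224 × 10^-105 = 1.721 × 10^87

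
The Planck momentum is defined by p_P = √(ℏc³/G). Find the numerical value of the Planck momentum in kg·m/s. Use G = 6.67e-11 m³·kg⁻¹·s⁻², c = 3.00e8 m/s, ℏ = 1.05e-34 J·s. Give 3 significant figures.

p_P = √(ℏc³/G)
  = √(42.5)
  = 6.52 kg·m/s

6.52 kg·m/s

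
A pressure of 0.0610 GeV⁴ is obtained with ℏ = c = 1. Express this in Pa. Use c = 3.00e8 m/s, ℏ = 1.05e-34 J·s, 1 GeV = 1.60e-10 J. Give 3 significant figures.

1.28e36 Pa

Pressure is [E]/[L]³ = [E]⁴/(ℏc)³.
1 GeV⁴ → 1/(ℏc)³ × (1 GeV in J)⁴ = 2.10e37 Pa.
Result: 0.0610 × 2.10e37 = 1.28e36 Pa.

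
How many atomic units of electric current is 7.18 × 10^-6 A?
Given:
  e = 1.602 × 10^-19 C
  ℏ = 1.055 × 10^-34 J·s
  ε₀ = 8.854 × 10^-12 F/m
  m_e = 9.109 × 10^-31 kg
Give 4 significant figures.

atomic unit of electric current: I_au = e E_h/ℏ = m_e e⁵/((4πε₀)²ℏ³) = 6.612 × 10^-3 A.
7.18 × 10^-6 / 6.612 × 10^-3 = 1.086 × 10^-3

1.086 × 10^-3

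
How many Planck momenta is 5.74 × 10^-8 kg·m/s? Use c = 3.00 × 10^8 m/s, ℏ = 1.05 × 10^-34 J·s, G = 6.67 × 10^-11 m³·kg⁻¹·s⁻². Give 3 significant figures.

8.80 × 10^-9

Planck momentum: p_P = √(ℏc³/G) = 6.52 kg·m/s.
5.74 × 10^-8 / 6.52 = 8.80 × 10^-9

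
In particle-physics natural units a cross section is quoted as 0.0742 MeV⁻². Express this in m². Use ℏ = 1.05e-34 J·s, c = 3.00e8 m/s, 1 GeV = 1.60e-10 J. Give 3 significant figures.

Area is [L]² = [E]⁻²·(ℏc)²; restore (ℏc)².
1 GeV⁻² → (ℏc)² × (1 GeV in J)⁻² = 3.88e-32 m².
Convert the energy scale: 0.0742 MeV⁻² = 7.42e4 GeV⁻².
Result: 7.42e4 × 3.88e-32 = 2.88e-27 m².

2.88e-27 m²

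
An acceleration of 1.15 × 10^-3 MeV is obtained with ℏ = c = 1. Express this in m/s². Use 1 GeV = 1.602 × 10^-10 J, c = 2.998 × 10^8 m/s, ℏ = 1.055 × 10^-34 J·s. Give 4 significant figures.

5.235 × 10^26 m/s²

Acceleration is [L]/[T]² = c·[E]/ℏ.
1 GeV → c/ℏ × (1 GeV in J) = 4.552 × 10^32 m/s².
Convert the energy scale: 1.15 × 10^-3 MeV = 1.15 × 10^-6 GeV.
Result: 1.15 × 10^-6 × 4.552 × 10^32 = 5.235 × 10^26 m/s².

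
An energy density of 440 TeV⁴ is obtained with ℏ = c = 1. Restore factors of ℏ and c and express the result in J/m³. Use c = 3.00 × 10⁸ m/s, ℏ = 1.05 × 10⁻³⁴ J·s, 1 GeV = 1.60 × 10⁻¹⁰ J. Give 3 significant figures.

9.23 × 10⁵¹ J/m³

[E]/[L]³ = [E]⁴/(ℏc)³; restore (ℏc)⁻³.
1 GeV⁴ → 1/(ℏc)³ × (1 GeV in J)⁴ = 2.10 × 10³⁷ J/m³.
Convert the energy scale: 440 TeV⁴ = 4.40 × 10¹⁴ GeV⁴.
Result: 4.40 × 10¹⁴ × 2.10 × 10³⁷ = 9.23 × 10⁵¹ J/m³.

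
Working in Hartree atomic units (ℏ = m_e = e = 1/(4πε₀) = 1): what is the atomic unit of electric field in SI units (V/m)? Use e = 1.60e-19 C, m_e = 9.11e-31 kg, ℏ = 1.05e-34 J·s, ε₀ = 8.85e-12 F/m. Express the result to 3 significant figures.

5.20e11 V/m

The unique combination of the constants set to 1 with dimensions of electric field is E_au = E_h/(e a₀) = m_e²e⁵/((4πε₀)³ℏ⁴).
E_h = 4.38e-18 J
a₀ = 5.26e-11 m
E_h/(e·a₀) = 5.20e11 V/m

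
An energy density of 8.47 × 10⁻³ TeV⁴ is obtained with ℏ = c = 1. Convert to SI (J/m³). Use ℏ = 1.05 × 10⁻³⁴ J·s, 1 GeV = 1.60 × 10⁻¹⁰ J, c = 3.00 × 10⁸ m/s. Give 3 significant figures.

1.78 × 10⁴⁷ J/m³

[E]/[L]³ = [E]⁴/(ℏc)³; restore (ℏc)⁻³.
1 GeV⁴ → 1/(ℏc)³ × (1 GeV in J)⁴ = 2.10 × 10³⁷ J/m³.
Convert the energy scale: 8.47 × 10⁻³ TeV⁴ = 8.47 × 10⁹ GeV⁴.
Result: 8.47 × 10⁹ × 2.10 × 10³⁷ = 1.78 × 10⁴⁷ J/m³.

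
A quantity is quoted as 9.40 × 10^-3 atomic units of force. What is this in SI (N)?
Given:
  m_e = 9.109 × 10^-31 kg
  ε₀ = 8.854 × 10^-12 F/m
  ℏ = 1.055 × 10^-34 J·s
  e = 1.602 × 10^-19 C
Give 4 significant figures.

7.727 × 10^-10 N

One atomic unit of force: F_au = E_h/a₀ = m_e²e⁶/((4πε₀)³ℏ⁴) = 8.220 × 10^-8 N.
9.40 × 10^-3 × 8.220 × 10^-8 N = 7.727 × 10^-10 N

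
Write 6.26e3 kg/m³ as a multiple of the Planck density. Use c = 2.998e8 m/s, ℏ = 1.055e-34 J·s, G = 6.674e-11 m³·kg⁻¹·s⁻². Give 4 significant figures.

1.215e-93

Planck density: ρ_P = c⁵/(ℏG²) = 5.154e96 kg/m³.
6.26e3 / 5.154e96 = 1.215e-93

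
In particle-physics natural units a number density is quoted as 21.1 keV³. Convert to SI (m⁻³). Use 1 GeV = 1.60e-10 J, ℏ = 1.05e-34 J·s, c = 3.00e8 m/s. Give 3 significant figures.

2.77e30 m⁻³

Number density is [L]⁻³ = [E]³/(ℏc)³.
1 GeV³ → 1/(ℏc)³ × (1 GeV in J)³ = 1.31e47 m⁻³.
Convert the energy scale: 21.1 keV³ = 2.11e-17 GeV³.
Result: 2.11e-17 × 1.31e47 = 2.77e30 m⁻³.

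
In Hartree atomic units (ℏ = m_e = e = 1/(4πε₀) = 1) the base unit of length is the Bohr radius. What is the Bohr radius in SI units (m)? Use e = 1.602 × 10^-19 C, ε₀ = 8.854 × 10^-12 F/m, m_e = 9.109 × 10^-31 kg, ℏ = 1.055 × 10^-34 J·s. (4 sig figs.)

5.297 × 10^-11 m

a₀ = 4πε₀ℏ²/(m_e e²)
  = 1.238 × 10^-78 / 2.338 × 10^-68
  = 5.297 × 10^-11 m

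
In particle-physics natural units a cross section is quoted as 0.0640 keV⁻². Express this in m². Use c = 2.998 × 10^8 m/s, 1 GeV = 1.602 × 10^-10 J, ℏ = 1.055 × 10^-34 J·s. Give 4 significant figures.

Area is [L]² = [E]⁻²·(ℏc)²; restore (ℏc)².
1 GeV⁻² → (ℏc)² × (1 GeV in J)⁻² = 3.898 × 10^-32 m².
Convert the energy scale: 0.0640 keV⁻² = 6.40 × 10^10 GeV⁻².
Result: 6.40 × 10^10 × 3.898 × 10^-32 = 2.495 × 10^-21 m².

2.495 × 10^-21 m²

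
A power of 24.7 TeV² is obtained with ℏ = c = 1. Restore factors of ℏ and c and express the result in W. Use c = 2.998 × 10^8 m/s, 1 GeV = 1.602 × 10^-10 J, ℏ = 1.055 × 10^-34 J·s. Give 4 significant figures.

Power is [E]/[T] = [E]²/ℏ.
1 GeV² → 1/ℏ × (1 GeV in J)² = 2.433 × 10^14 W.
Convert the energy scale: 24.7 TeV² = 2.47 × 10^7 GeV².
Result: 2.47 × 10^7 × 2.433 × 10^14 = 6.009 × 10^21 W.

6.009 × 10^21 W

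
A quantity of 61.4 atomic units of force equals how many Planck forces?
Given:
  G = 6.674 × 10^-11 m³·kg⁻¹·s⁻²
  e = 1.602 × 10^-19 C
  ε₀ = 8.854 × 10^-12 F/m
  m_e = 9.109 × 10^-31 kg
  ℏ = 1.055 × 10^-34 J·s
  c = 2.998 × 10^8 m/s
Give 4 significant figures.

atomic unit of force: F_au = E_h/a₀ = m_e²e⁶/((4πε₀)³ℏ⁴) = 8.220 × 10^-8 N
Planck force: F_P = c⁴/G = 1.210 × 10^44 N
61.4 × 8.220 × 10^-8 / 1.210 × 10^44 = 4.170 × 10^-50

4.170 × 10^-50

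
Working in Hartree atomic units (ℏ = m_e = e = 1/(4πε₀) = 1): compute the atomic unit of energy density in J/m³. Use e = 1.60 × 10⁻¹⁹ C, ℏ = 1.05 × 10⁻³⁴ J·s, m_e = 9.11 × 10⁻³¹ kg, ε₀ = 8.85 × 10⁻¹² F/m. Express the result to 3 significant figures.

From ℏ = m_e = e = 1/(4πε₀) = 1 the energy density scale is u_au = E_h/a₀³ = m_e⁴e¹⁰/((4πε₀)⁵ℏ⁸).
E_h = 4.38 × 10⁻¹⁸ J
a₀ = 5.26 × 10⁻¹¹ m
E_h/a₀³ = 3.01 × 10¹³ J/m³

3.01 × 10¹³ J/m³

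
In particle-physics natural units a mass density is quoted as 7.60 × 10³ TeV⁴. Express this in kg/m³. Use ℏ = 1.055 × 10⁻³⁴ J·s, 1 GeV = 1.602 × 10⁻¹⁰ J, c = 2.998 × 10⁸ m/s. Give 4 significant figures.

1.760 × 10³⁶ kg/m³

Mass density is [E]/(c²[L]³) = [E]⁴/(ℏ³c⁵).
1 GeV⁴ → 1/(ℏ³c⁵) × (1 GeV in J)⁴ = 2.316 × 10²⁰ kg/m³.
Convert the energy scale: 7.60 × 10³ TeV⁴ = 7.60 × 10¹⁵ GeV⁴.
Result: 7.60 × 10¹⁵ × 2.316 × 10²⁰ = 1.760 × 10³⁶ kg/m³.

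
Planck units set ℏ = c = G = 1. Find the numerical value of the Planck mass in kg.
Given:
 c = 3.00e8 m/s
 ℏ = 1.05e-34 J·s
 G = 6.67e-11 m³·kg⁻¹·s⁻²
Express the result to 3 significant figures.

2.17e-8 kg

From ℏ = c = G = 1 the mass scale is m_P = √(ℏc/G).
  = √(4.72e-16)
  = 2.17e-8 kg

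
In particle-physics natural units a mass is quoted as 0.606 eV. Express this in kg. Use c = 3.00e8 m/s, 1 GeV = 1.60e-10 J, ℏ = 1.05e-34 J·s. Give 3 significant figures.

1.08e-36 kg

Mass is [E]/c²; divide by c².
1 GeV → 1/c² × (1 GeV in J) = 1.78e-27 kg.
Convert the energy scale: 0.606 eV = 6.06e-10 GeV.
Result: 6.06e-10 × 1.78e-27 = 1.08e-36 kg.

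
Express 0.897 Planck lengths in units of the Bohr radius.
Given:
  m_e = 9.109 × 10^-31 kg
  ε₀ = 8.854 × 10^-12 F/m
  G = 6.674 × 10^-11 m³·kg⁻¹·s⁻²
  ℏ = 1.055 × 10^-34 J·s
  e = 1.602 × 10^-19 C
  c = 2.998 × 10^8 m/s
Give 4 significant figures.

2.737 × 10^-25

Planck length: ℓ_P = √(ℏG/c³) = 1.616 × 10^-35 m
Bohr radius: a₀ = 4πε₀ℏ²/(m_e e²) = 5.297 × 10^-11 m
0.897 × 1.616 × 10^-35 / 5.297 × 10^-11 = 2.737 × 10^-25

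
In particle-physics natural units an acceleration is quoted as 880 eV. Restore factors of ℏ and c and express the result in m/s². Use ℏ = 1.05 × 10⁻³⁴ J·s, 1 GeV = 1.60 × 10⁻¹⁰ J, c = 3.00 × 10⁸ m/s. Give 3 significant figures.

4.02 × 10²⁶ m/s²

Acceleration is [L]/[T]² = c·[E]/ℏ.
1 GeV → c/ℏ × (1 GeV in J) = 4.57 × 10³² m/s².
Convert the energy scale: 880 eV = 8.80 × 10⁻⁷ GeV.
Result: 8.80 × 10⁻⁷ × 4.57 × 10³² = 4.02 × 10²⁶ m/s².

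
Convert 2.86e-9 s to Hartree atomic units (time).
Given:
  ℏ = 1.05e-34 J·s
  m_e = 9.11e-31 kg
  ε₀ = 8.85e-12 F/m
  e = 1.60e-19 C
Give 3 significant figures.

atomic unit of time: τ_au = (4πε₀)²ℏ³/(m_e e⁴) = 2.40e-17 s.
2.86e-9 / 2.40e-17 = 1.19e8

1.19e8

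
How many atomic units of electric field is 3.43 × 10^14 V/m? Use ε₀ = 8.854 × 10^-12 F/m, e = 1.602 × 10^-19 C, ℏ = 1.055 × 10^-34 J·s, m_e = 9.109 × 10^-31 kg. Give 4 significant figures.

atomic unit of electric field: E_au = E_h/(e a₀) = m_e²e⁵/((4πε₀)³ℏ⁴) = 5.131 × 10^11 V/m.
3.43 × 10^14 / 5.131 × 10^11 = 668.5

668.5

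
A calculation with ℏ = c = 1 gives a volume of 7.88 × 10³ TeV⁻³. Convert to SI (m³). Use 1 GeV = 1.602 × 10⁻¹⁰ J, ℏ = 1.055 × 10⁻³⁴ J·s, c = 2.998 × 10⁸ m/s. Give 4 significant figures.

6.064 × 10⁻⁵³ m³

Volume is [L]³ = [E]⁻³·(ℏc)³.
1 GeV⁻³ → (ℏc)³ × (1 GeV in J)⁻³ = 7.696 × 10⁻⁴⁸ m³.
Convert the energy scale: 7.88 × 10³ TeV⁻³ = 7.88 × 10⁻⁶ GeV⁻³.
Result: 7.88 × 10⁻⁶ × 7.696 × 10⁻⁴⁸ = 6.064 × 10⁻⁵³ m³.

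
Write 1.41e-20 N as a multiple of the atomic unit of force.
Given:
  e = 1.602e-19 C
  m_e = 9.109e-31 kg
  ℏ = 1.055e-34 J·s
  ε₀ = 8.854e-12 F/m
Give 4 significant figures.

1.715e-13

atomic unit of force: F_au = E_h/a₀ = m_e²e⁶/((4πε₀)³ℏ⁴) = 8.220e-8 N.
1.41e-20 / 8.220e-8 = 1.715e-13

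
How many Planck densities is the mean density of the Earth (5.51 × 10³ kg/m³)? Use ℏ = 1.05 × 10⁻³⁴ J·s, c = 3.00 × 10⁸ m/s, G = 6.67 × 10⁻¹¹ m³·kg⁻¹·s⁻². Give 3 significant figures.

Planck density: ρ_P = c⁵/(ℏG²) = 5.20 × 10⁹⁶ kg/m³.
5.51 × 10³ / 5.20 × 10⁹⁶ = 1.06 × 10⁻⁹³

1.06 × 10⁻⁹³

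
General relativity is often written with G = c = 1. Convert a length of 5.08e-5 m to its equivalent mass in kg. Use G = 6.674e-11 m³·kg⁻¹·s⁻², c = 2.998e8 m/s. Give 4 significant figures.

6.841e22 kg

Length → mass via c²/G.
5.08e-5 m × (c²/G) = 6.841e22 kg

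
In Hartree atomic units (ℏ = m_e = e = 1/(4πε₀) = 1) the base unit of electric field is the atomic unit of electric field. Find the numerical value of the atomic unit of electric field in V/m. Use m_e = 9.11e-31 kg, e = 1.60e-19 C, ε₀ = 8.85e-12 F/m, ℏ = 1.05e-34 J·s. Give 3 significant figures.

E_au = E_h/(e a₀) = m_e²e⁵/((4πε₀)³ℏ⁴)
E_h = 4.38e-18 J
a₀ = 5.26e-11 m
E_h/(e·a₀) = 5.20e11 V/m

5.20e11 V/m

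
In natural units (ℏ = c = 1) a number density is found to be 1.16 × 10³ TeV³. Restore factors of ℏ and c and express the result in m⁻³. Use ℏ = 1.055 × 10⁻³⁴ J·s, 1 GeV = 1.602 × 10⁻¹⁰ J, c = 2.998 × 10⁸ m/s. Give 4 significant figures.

1.507 × 10⁵⁹ m⁻³

Number density is [L]⁻³ = [E]³/(ℏc)³.
1 GeV³ → 1/(ℏc)³ × (1 GeV in J)³ = 1.299 × 10⁴⁷ m⁻³.
Convert the energy scale: 1.16 × 10³ TeV³ = 1.16 × 10¹² GeV³.
Result: 1.16 × 10¹² × 1.299 × 10⁴⁷ = 1.507 × 10⁵⁹ m⁻³.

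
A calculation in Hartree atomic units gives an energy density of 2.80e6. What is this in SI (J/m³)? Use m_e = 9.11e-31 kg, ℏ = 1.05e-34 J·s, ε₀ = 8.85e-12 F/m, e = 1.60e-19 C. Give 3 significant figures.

One atomic unit of energy density: u_au = E_h/a₀³ = m_e⁴e¹⁰/((4πε₀)⁵ℏ⁸) = 3.01e13 J/m³.
2.80e6 × 3.01e13 J/m³ = 8.44e19 J/m³

8.44e19 J/m³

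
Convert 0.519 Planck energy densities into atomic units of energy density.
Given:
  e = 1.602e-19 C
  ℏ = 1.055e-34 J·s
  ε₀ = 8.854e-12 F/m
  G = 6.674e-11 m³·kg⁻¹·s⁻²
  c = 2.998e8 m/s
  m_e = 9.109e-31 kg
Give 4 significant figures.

Planck energy density: u_P = c⁷/(ℏG²) = 4.632e113 J/m³
atomic unit of energy density: u_au = E_h/a₀³ = m_e⁴e¹⁰/((4πε₀)⁵ℏ⁸) = 2.929e13 J/m³
0.519 × 4.632e113 / 2.929e13 = 8.208e99

8.208e99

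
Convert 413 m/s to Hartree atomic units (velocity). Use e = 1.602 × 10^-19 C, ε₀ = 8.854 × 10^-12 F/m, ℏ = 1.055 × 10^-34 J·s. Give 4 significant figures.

atomic unit of velocity: v_au = e²/(4πε₀ℏ) = 2.186 × 10^6 m/s.
413 / 2.186 × 10^6 = 1.889 × 10^-4

1.889 × 10^-4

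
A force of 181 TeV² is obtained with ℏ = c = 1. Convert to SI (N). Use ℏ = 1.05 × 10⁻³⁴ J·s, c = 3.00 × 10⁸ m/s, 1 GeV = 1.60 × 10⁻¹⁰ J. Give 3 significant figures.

1.47 × 10¹⁴ N

Force is [E]/[L] = [E]²/(ℏc); restore (ℏc)⁻¹.
1 GeV² → 1/(ℏc) × (1 GeV in J)² = 8.13 × 10⁵ N.
Convert the energy scale: 181 TeV² = 1.81 × 10⁸ GeV².
Result: 1.81 × 10⁸ × 8.13 × 10⁵ = 1.47 × 10¹⁴ N.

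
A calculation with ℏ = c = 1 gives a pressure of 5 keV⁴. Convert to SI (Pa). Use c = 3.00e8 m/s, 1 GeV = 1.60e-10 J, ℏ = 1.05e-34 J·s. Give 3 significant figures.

Pressure is [E]/[L]³ = [E]⁴/(ℏc)³.
1 GeV⁴ → 1/(ℏc)³ × (1 GeV in J)⁴ = 2.10e37 Pa.
Convert the energy scale: 5 keV⁴ = 5.00e-24 GeV⁴.
Result: 5.00e-24 × 2.10e37 = 1.05e14 Pa.

1.05e14 Pa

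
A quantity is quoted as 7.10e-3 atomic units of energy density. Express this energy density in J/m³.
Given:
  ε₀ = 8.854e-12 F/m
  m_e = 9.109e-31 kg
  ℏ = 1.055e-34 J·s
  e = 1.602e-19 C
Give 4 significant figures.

One atomic unit of energy density: u_au = E_h/a₀³ = m_e⁴e¹⁰/((4πε₀)⁵ℏ⁸) = 2.929e13 J/m³.
7.10e-3 × 2.929e13 J/m³ = 2.080e11 J/m³

2.080e11 J/m³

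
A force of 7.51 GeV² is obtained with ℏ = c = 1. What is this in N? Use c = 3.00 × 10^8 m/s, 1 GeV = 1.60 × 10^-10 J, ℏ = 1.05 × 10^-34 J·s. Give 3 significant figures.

6.10 × 10^6 N

Force is [E]/[L] = [E]²/(ℏc); restore (ℏc)⁻¹.
1 GeV² → 1/(ℏc) × (1 GeV in J)² = 8.13 × 10^5 N.
Result: 7.51 × 8.13 × 10^5 = 6.10 × 10^6 N.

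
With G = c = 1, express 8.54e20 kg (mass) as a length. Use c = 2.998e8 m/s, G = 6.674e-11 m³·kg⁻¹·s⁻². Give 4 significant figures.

In G = c = 1 units mass has dimensions of length; the conversion factor is G/c².
8.54e20 kg × (G/c²) = 6.341e-7 m

6.341e-7 m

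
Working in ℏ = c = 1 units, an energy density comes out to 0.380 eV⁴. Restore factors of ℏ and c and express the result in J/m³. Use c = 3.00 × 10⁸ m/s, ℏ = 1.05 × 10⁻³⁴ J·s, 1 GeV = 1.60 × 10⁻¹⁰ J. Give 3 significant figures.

[E]/[L]³ = [E]⁴/(ℏc)³; restore (ℏc)⁻³.
1 GeV⁴ → 1/(ℏc)³ × (1 GeV in J)⁴ = 2.10 × 10³⁷ J/m³.
Convert the energy scale: 0.380 eV⁴ = 3.80 × 10⁻³⁷ GeV⁴.
Result: 3.80 × 10⁻³⁷ × 2.10 × 10³⁷ = 7.97 J/m³.

7.97 J/m³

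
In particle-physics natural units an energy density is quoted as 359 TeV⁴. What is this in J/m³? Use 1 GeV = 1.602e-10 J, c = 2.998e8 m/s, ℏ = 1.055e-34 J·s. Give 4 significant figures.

7.473e51 J/m³

[E]/[L]³ = [E]⁴/(ℏc)³; restore (ℏc)⁻³.
1 GeV⁴ → 1/(ℏc)³ × (1 GeV in J)⁴ = 2.082e37 J/m³.
Convert the energy scale: 359 TeV⁴ = 3.59e14 GeV⁴.
Result: 3.59e14 × 2.082e37 = 7.473e51 J/m³.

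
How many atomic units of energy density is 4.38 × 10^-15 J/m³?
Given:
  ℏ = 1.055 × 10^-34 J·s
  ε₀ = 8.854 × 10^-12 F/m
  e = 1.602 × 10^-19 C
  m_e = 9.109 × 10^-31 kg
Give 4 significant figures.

atomic unit of energy density: u_au = E_h/a₀³ = m_e⁴e¹⁰/((4πε₀)⁵ℏ⁸) = 2.929 × 10^13 J/m³.
4.38 × 10^-15 / 2.929 × 10^13 = 1.495 × 10^-28

1.495 × 10^-28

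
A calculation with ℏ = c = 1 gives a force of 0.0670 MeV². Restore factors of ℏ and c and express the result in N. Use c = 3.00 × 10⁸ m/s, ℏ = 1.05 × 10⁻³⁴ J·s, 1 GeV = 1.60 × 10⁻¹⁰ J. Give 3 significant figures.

Force is [E]/[L] = [E]²/(ℏc); restore (ℏc)⁻¹.
1 GeV² → 1/(ℏc) × (1 GeV in J)² = 8.13 × 10⁵ N.
Convert the energy scale: 0.0670 MeV² = 6.70 × 10⁻⁸ GeV².
Result: 6.70 × 10⁻⁸ × 8.13 × 10⁵ = 0.0545 N.

0.0545 N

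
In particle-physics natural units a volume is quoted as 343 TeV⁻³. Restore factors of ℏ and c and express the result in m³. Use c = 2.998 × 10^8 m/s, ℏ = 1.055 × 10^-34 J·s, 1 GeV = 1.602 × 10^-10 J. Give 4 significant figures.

2.640 × 10^-54 m³

Volume is [L]³ = [E]⁻³·(ℏc)³.
1 GeV⁻³ → (ℏc)³ × (1 GeV in J)⁻³ = 7.696 × 10^-48 m³.
Convert the energy scale: 343 TeV⁻³ = 3.43 × 10^-7 GeV⁻³.
Result: 3.43 × 10^-7 × 7.696 × 10^-48 = 2.640 × 10^-54 m³.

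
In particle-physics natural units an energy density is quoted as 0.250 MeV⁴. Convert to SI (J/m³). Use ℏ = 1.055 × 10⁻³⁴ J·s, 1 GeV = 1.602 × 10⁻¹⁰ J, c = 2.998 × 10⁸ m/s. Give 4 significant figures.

[E]/[L]³ = [E]⁴/(ℏc)³; restore (ℏc)⁻³.
1 GeV⁴ → 1/(ℏc)³ × (1 GeV in J)⁴ = 2.082 × 10³⁷ J/m³.
Convert the energy scale: 0.250 MeV⁴ = 2.50 × 10⁻¹³ GeV⁴.
Result: 2.50 × 10⁻¹³ × 2.082 × 10³⁷ = 5.204 × 10²⁴ J/m³.

5.204 × 10²⁴ J/m³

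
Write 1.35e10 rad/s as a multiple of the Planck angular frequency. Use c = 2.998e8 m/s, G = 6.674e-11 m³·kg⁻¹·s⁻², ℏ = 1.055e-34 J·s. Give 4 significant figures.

7.279e-34

Planck angular frequency: ω_P = √(c⁵/(ℏG)) = 1.855e43 rad/s.
1.35e10 / 1.855e43 = 7.279e-34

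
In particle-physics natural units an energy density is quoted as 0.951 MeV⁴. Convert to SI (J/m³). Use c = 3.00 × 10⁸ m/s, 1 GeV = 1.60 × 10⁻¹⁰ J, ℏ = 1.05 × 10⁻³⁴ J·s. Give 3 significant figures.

1.99 × 10²⁵ J/m³

[E]/[L]³ = [E]⁴/(ℏc)³; restore (ℏc)⁻³.
1 GeV⁴ → 1/(ℏc)³ × (1 GeV in J)⁴ = 2.10 × 10³⁷ J/m³.
Convert the energy scale: 0.951 MeV⁴ = 9.51 × 10⁻¹³ GeV⁴.
Result: 9.51 × 10⁻¹³ × 2.10 × 10³⁷ = 1.99 × 10²⁵ J/m³.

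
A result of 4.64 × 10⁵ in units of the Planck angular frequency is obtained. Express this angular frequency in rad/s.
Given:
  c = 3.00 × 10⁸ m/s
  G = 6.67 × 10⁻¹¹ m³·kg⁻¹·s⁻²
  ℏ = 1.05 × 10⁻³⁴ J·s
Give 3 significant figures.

One Planck angular frequency: ω_P = √(c⁵/(ℏG)) = 1.86 × 10⁴³ rad/s.
4.64 × 10⁵ × 1.86 × 10⁴³ rad/s = 8.64 × 10⁴⁸ rad/s

8.64 × 10⁴⁸ rad/s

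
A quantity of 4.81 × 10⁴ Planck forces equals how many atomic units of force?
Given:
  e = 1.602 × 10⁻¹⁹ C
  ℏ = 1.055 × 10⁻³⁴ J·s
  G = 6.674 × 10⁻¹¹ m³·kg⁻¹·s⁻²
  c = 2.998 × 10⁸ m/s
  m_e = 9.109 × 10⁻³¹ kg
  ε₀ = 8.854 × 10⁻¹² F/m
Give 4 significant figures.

7.083 × 10⁵⁵

Planck force: F_P = c⁴/G = 1.210 × 10⁴⁴ N
atomic unit of force: F_au = E_h/a₀ = m_e²e⁶/((4πε₀)³ℏ⁴) = 8.220 × 10⁻⁸ N
4.81 × 10⁴ × 1.210 × 10⁴⁴ / 8.220 × 10⁻⁸ = 7.083 × 10⁵⁵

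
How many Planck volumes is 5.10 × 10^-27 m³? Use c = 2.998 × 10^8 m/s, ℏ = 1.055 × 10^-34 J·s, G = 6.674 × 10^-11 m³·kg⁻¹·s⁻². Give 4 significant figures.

Planck volume: V_P = (ℏG/c³)^(3/2) = 4.224 × 10^-105 m³.
5.10 × 10^-27 / 4.224 × 10^-105 = 1.207 × 10^78

1.207 × 10^78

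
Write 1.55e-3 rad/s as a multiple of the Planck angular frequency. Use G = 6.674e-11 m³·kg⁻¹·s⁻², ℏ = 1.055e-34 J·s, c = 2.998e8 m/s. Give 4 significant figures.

8.357e-47

Planck angular frequency: ω_P = √(c⁵/(ℏG)) = 1.855e43 rad/s.
1.55e-3 / 1.855e43 = 8.357e-47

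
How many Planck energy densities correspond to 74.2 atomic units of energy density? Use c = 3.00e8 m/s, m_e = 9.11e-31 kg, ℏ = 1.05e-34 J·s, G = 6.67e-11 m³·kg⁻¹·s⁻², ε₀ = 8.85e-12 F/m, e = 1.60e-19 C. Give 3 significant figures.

4.78e-99

atomic unit of energy density: u_au = E_h/a₀³ = m_e⁴e¹⁰/((4πε₀)⁵ℏ⁸) = 3.01e13 J/m³
Planck energy density: u_P = c⁷/(ℏG²) = 4.68e113 J/m³
74.2 × 3.01e13 / 4.68e113 = 4.78e-99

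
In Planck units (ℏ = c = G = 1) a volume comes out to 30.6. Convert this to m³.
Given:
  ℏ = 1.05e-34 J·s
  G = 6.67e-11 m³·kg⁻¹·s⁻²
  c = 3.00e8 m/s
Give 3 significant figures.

One Planck volume: V_P = (ℏG/c³)^(3/2) = 4.18e-105 m³.
30.6 × 4.18e-105 m³ = 1.28e-103 m³

1.28e-103 m³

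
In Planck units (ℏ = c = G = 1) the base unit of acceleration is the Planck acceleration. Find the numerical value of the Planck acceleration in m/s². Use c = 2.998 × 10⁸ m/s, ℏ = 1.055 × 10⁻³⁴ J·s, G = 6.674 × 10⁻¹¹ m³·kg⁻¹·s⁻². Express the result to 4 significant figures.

a_P = √(c⁷/(ℏG))
  = √(3.092 × 10¹⁰³)
  = 5.560 × 10⁵¹ m/s²

5.560 × 10⁵¹ m/s²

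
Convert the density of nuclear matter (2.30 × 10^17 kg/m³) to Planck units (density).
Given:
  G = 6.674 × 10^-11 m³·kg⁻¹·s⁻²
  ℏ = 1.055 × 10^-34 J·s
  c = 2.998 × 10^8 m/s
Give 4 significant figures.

4.463 × 10^-80

Planck density: ρ_P = c⁵/(ℏG²) = 5.154 × 10^96 kg/m³.
2.30 × 10^17 / 5.154 × 10^96 = 4.463 × 10^-80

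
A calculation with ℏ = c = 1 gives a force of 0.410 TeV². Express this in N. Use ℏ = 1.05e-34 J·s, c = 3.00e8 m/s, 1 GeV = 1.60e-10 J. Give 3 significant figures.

Force is [E]/[L] = [E]²/(ℏc); restore (ℏc)⁻¹.
1 GeV² → 1/(ℏc) × (1 GeV in J)² = 8.13e5 N.
Convert the energy scale: 0.410 TeV² = 4.10e5 GeV².
Result: 4.10e5 × 8.13e5 = 3.33e11 N.

3.33e11 N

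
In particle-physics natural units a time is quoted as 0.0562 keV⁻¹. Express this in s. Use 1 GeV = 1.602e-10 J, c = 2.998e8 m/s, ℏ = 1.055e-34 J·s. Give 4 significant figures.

A time is [E]⁻¹ in ℏ=c=1; restore one factor of ℏ.
1 GeV⁻¹ → ℏ × (1 GeV in J)⁻¹ = 6.586e-25 s.
Convert the energy scale: 0.0562 keV⁻¹ = 5.62e4 GeV⁻¹.
Result: 5.62e4 × 6.586e-25 = 3.701e-20 s.

3.701e-20 s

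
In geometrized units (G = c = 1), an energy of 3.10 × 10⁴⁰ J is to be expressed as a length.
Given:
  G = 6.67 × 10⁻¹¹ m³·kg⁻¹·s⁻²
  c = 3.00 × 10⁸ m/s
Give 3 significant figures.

Energy → length via G/c⁴.
3.10 × 10⁴⁰ J × (G/c⁴) = 2.55 × 10⁻⁴ m

2.55 × 10⁻⁴ m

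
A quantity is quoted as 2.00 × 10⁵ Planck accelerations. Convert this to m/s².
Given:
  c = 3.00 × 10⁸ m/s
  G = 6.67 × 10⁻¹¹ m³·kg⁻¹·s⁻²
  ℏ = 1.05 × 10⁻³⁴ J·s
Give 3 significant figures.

1.12 × 10⁵⁷ m/s²

One Planck acceleration: a_P = √(c⁷/(ℏG)) = 5.59 × 10⁵¹ m/s².
2.00 × 10⁵ × 5.59 × 10⁵¹ m/s² = 1.12 × 10⁵⁷ m/s²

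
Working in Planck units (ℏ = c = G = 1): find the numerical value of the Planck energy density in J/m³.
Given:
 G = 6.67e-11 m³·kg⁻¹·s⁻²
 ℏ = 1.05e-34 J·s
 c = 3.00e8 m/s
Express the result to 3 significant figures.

4.68e113 J/m³

The unique combination of the constants set to 1 with dimensions of energy density is u_P = c⁷/(ℏG²).
  = 2.19e59 / 4.67e-55
  = 4.68e113 J/m³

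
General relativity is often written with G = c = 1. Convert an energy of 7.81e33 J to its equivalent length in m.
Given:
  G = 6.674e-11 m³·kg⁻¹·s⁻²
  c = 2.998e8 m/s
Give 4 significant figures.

Energy → length via G/c⁴.
7.81e33 J × (G/c⁴) = 6.452e-11 m

6.452e-11 m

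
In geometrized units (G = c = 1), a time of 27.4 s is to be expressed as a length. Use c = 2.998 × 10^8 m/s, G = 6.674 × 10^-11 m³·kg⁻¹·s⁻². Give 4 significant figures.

8.215 × 10^9 m

Time → length via c.
27.4 s × (c) = 8.215 × 10^9 m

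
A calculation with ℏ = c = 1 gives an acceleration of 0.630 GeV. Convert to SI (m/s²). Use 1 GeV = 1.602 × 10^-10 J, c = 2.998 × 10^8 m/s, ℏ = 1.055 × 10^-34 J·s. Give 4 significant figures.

2.868 × 10^32 m/s²

Acceleration is [L]/[T]² = c·[E]/ℏ.
1 GeV → c/ℏ × (1 GeV in J) = 4.552 × 10^32 m/s².
Result: 0.630 × 4.552 × 10^32 = 2.868 × 10^32 m/s².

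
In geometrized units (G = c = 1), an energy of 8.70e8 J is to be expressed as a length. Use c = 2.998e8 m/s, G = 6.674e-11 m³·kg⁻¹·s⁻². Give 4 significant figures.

Energy → length via G/c⁴.
8.70e8 J × (G/c⁴) = 7.188e-36 m

7.188e-36 m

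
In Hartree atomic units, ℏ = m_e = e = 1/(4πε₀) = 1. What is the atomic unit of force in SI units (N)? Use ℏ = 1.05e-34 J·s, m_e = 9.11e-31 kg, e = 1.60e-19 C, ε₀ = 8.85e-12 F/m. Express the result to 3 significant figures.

From ℏ = m_e = e = 1/(4πε₀) = 1 the force scale is F_au = E_h/a₀ = m_e²e⁶/((4πε₀)³ℏ⁴).
E_h = 4.38e-18 J
a₀ = 5.26e-11 m
E_h/a₀ = 8.33e-8 N

8.33e-8 N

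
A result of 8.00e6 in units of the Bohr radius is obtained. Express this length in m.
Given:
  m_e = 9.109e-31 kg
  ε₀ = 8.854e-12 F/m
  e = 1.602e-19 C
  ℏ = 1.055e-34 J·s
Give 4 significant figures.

4.238e-4 m

One Bohr radius: a₀ = 4πε₀ℏ²/(m_e e²) = 5.297e-11 m.
8.00e6 × 5.297e-11 m = 4.238e-4 m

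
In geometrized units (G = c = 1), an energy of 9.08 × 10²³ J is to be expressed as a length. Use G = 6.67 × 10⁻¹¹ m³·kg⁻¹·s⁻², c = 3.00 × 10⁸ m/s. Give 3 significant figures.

7.48 × 10⁻²¹ m

Energy → length via G/c⁴.
9.08 × 10²³ J × (G/c⁴) = 7.48 × 10⁻²¹ m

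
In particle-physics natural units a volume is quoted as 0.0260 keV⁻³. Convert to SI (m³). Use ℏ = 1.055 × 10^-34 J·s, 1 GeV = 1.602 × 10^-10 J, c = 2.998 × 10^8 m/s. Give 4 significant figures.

Volume is [L]³ = [E]⁻³·(ℏc)³.
1 GeV⁻³ → (ℏc)³ × (1 GeV in J)⁻³ = 7.696 × 10^-48 m³.
Convert the energy scale: 0.0260 keV⁻³ = 2.60 × 10^16 GeV⁻³.
Result: 2.60 × 10^16 × 7.696 × 10^-48 = 2.001 × 10^-31 m³.

2.001 × 10^-31 m³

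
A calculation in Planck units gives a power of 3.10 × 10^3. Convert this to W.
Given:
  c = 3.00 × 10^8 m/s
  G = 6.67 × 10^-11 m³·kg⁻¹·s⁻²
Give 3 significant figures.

1.13 × 10^56 W

One Planck power: P_P = c⁵/G = 3.64 × 10^52 W.
3.10 × 10^3 × 3.64 × 10^52 W = 1.13 × 10^56 W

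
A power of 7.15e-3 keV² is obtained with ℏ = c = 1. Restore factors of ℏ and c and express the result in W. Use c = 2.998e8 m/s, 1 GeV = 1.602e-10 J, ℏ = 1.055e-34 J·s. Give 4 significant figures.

Power is [E]/[T] = [E]²/ℏ.
1 GeV² → 1/ℏ × (1 GeV in J)² = 2.433e14 W.
Convert the energy scale: 7.15e-3 keV² = 7.15e-15 GeV².
Result: 7.15e-15 × 2.433e14 = 1.739 W.

1.739 W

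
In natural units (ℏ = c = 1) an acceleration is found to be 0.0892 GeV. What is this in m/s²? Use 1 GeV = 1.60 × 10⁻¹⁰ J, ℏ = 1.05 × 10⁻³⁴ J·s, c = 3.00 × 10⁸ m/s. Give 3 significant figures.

4.08 × 10³¹ m/s²

Acceleration is [L]/[T]² = c·[E]/ℏ.
1 GeV → c/ℏ × (1 GeV in J) = 4.57 × 10³² m/s².
Result: 0.0892 × 4.57 × 10³² = 4.08 × 10³¹ m/s².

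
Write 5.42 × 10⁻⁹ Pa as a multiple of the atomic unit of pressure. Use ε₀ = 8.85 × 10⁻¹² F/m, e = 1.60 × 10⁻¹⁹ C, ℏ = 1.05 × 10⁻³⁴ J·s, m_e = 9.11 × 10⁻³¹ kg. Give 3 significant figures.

atomic unit of pressure: P_au = E_h/a₀³ = m_e⁴e¹⁰/((4πε₀)⁵ℏ⁸) = 3.01 × 10¹³ Pa.
5.42 × 10⁻⁹ / 3.01 × 10¹³ = 1.80 × 10⁻²²

1.80 × 10⁻²²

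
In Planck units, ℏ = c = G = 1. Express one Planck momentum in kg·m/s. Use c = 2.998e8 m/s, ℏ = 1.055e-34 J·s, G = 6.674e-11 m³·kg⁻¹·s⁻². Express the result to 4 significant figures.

The unique combination of the constants set to 1 with dimensions of momentum is p_P = √(ℏc³/G).
  = √(42.60)
  = 6.527 kg·m/s

6.527 kg·m/s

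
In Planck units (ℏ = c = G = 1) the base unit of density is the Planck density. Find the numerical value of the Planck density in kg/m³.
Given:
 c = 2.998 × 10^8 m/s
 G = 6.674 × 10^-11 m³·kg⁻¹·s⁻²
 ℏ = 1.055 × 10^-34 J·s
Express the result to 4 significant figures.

ρ_P = c⁵/(ℏG²)
  = 2.422 × 10^42 / 4.699 × 10^-55
  = 5.154 × 10^96 kg/m³

5.154 × 10^96 kg/m³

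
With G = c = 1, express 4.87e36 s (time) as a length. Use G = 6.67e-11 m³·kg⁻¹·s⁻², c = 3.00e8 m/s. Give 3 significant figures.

1.46e45 m

Time → length via c.
4.87e36 s × (c) = 1.46e45 m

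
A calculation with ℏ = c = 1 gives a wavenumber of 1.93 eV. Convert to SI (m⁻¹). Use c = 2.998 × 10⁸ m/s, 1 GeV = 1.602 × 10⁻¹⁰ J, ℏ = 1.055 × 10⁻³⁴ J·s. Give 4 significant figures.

Inverse length is [E]/(ℏc).
1 GeV → 1/(ℏc) × (1 GeV in J) = 5.065 × 10¹⁵ m⁻¹.
Convert the energy scale: 1.93 eV = 1.93 × 10⁻⁹ GeV.
Result: 1.93 × 10⁻⁹ × 5.065 × 10¹⁵ = 9.775 × 10⁶ m⁻¹.

9.775 × 10⁶ m⁻¹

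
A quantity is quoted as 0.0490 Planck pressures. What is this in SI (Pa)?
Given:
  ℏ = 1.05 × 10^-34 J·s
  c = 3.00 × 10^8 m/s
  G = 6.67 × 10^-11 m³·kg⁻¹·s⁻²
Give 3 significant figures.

One Planck pressure: p_P = c⁷/(ℏG²) = 4.68 × 10^113 Pa.
0.0490 × 4.68 × 10^113 Pa = 2.29 × 10^112 Pa

2.29 × 10^112 Pa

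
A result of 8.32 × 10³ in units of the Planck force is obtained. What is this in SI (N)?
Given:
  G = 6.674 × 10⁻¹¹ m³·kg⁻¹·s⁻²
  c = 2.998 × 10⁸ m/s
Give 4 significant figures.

1.007 × 10⁴⁸ N

One Planck force: F_P = c⁴/G = 1.210 × 10⁴⁴ N.
8.32 × 10³ × 1.210 × 10⁴⁴ N = 1.007 × 10⁴⁸ N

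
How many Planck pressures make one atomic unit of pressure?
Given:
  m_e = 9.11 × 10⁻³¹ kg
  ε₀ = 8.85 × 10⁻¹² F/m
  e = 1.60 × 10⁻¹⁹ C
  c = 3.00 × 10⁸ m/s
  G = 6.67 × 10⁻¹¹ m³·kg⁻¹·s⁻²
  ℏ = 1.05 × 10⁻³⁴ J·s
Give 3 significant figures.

atomic unit of pressure: P_au = E_h/a₀³ = m_e⁴e¹⁰/((4πε₀)⁵ℏ⁸) = 3.01 × 10¹³ Pa
Planck pressure: p_P = c⁷/(ℏG²) = 4.68 × 10¹¹³ Pa
ratio = 3.01 × 10¹³ / 4.68 × 10¹¹³ = 6.44 × 10⁻¹⁰¹

6.44 × 10⁻¹⁰¹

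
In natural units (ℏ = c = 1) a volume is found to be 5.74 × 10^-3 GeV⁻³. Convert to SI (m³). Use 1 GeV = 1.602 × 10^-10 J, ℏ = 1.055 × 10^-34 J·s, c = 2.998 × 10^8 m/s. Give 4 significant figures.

4.418 × 10^-50 m³

Volume is [L]³ = [E]⁻³·(ℏc)³.
1 GeV⁻³ → (ℏc)³ × (1 GeV in J)⁻³ = 7.696 × 10^-48 m³.
Result: 5.74 × 10^-3 × 7.696 × 10^-48 = 4.418 × 10^-50 m³.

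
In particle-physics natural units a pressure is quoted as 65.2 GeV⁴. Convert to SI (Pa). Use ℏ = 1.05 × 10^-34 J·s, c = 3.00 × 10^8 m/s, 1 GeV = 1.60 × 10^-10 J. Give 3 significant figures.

Pressure is [E]/[L]³ = [E]⁴/(ℏc)³.
1 GeV⁴ → 1/(ℏc)³ × (1 GeV in J)⁴ = 2.10 × 10^37 Pa.
Result: 65.2 × 2.10 × 10^37 = 1.37 × 10^39 Pa.

1.37 × 10^39 Pa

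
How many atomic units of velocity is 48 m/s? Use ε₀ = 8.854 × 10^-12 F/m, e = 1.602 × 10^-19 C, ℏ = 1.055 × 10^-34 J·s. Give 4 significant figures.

atomic unit of velocity: v_au = e²/(4πε₀ℏ) = 2.186 × 10^6 m/s.
48 / 2.186 × 10^6 = 2.195 × 10^-5

2.195 × 10^-5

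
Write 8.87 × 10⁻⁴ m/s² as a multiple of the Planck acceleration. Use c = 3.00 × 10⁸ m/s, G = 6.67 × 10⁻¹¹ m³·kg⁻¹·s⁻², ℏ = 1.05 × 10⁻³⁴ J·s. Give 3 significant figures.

1.59 × 10⁻⁵⁵

Planck acceleration: a_P = √(c⁷/(ℏG)) = 5.59 × 10⁵¹ m/s².
8.87 × 10⁻⁴ / 5.59 × 10⁵¹ = 1.59 × 10⁻⁵⁵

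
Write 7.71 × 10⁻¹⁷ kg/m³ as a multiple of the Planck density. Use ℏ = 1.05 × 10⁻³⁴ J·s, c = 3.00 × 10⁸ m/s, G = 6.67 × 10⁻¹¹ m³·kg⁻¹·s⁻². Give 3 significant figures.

1.48 × 10⁻¹¹³

Planck density: ρ_P = c⁵/(ℏG²) = 5.20 × 10⁹⁶ kg/m³.
7.71 × 10⁻¹⁷ / 5.20 × 10⁹⁶ = 1.48 × 10⁻¹¹³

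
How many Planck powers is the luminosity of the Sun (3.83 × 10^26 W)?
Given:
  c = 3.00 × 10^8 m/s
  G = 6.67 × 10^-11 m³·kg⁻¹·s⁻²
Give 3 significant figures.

1.05 × 10^-26

Planck power: P_P = c⁵/G = 3.64 × 10^52 W.
3.83 × 10^26 / 3.64 × 10^52 = 1.05 × 10^-26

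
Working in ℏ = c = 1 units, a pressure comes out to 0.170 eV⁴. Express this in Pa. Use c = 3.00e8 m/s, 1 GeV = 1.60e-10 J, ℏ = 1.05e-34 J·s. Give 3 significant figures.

3.56 Pa

Pressure is [E]/[L]³ = [E]⁴/(ℏc)³.
1 GeV⁴ → 1/(ℏc)³ × (1 GeV in J)⁴ = 2.10e37 Pa.
Convert the energy scale: 0.170 eV⁴ = 1.70e-37 GeV⁴.
Result: 1.70e-37 × 2.10e37 = 3.56 Pa.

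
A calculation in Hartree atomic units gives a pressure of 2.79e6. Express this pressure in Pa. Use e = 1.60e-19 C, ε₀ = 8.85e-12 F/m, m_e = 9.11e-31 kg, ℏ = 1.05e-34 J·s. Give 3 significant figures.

8.41e19 Pa

One atomic unit of pressure: P_au = E_h/a₀³ = m_e⁴e¹⁰/((4πε₀)⁵ℏ⁸) = 3.01e13 Pa.
2.79e6 × 3.01e13 Pa = 8.41e19 Pa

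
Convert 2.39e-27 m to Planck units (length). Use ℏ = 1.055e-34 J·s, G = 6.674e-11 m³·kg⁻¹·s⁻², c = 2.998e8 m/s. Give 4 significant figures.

1.479e8

Planck length: ℓ_P = √(ℏG/c³) = 1.616e-35 m.
2.39e-27 / 1.616e-35 = 1.479e8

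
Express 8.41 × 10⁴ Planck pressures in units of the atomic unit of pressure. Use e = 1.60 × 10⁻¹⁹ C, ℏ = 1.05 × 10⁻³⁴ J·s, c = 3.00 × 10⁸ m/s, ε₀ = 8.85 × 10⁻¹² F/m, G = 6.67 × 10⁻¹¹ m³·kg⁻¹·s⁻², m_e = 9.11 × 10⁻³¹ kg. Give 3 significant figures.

1.31 × 10¹⁰⁵

Planck pressure: p_P = c⁷/(ℏG²) = 4.68 × 10¹¹³ Pa
atomic unit of pressure: P_au = E_h/a₀³ = m_e⁴e¹⁰/((4πε₀)⁵ℏ⁸) = 3.01 × 10¹³ Pa
8.41 × 10⁴ × 4.68 × 10¹¹³ / 3.01 × 10¹³ = 1.31 × 10¹⁰⁵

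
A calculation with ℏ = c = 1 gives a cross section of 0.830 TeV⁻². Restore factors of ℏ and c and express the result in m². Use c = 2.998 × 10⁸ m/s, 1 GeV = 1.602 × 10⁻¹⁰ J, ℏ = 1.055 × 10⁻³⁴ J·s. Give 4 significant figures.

3.235 × 10⁻³⁸ m²

Area is [L]² = [E]⁻²·(ℏc)²; restore (ℏc)².
1 GeV⁻² → (ℏc)² × (1 GeV in J)⁻² = 3.898 × 10⁻³² m².
Convert the energy scale: 0.830 TeV⁻² = 8.30 × 10⁻⁷ GeV⁻².
Result: 8.30 × 10⁻⁷ × 3.898 × 10⁻³² = 3.235 × 10⁻³⁸ m².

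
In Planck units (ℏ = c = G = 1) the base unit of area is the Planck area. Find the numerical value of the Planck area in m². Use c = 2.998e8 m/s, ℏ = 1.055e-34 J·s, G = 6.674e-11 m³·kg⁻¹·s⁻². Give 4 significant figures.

2.613e-70 m²

A_P = ℏG/c³
  = 7.041e-45 / 2.695e25
  = 2.613e-70 m²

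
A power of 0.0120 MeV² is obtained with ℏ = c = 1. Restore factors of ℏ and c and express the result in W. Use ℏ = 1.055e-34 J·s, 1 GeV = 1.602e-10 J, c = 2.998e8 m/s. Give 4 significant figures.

2.919e6 W

Power is [E]/[T] = [E]²/ℏ.
1 GeV² → 1/ℏ × (1 GeV in J)² = 2.433e14 W.
Convert the energy scale: 0.0120 MeV² = 1.20e-8 GeV².
Result: 1.20e-8 × 2.433e14 = 2.919e6 W.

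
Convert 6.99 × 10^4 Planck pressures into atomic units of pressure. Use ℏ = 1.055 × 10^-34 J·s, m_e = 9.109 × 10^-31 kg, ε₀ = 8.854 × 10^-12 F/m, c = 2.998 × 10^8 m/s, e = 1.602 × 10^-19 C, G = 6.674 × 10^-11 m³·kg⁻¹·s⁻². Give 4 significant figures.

Planck pressure: p_P = c⁷/(ℏG²) = 4.632 × 10^113 Pa
atomic unit of pressure: P_au = E_h/a₀³ = m_e⁴e¹⁰/((4πε₀)⁵ℏ⁸) = 2.929 × 10^13 Pa
6.99 × 10^4 × 4.632 × 10^113 / 2.929 × 10^13 = 1.105 × 10^105

1.105 × 10^105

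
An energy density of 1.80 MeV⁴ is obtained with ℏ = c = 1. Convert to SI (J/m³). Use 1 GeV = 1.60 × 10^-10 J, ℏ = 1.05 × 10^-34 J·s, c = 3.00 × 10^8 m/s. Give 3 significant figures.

[E]/[L]³ = [E]⁴/(ℏc)³; restore (ℏc)⁻³.
1 GeV⁴ → 1/(ℏc)³ × (1 GeV in J)⁴ = 2.10 × 10^37 J/m³.
Convert the energy scale: 1.80 MeV⁴ = 1.80 × 10^-12 GeV⁴.
Result: 1.80 × 10^-12 × 2.10 × 10^37 = 3.77 × 10^25 J/m³.

3.77 × 10^25 J/m³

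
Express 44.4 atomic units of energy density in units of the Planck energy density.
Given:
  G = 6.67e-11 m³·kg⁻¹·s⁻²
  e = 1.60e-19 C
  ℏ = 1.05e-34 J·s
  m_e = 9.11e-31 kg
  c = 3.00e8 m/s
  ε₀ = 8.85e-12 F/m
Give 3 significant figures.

2.86e-99

atomic unit of energy density: u_au = E_h/a₀³ = m_e⁴e¹⁰/((4πε₀)⁵ℏ⁸) = 3.01e13 J/m³
Planck energy density: u_P = c⁷/(ℏG²) = 4.68e113 J/m³
44.4 × 3.01e13 / 4.68e113 = 2.86e-99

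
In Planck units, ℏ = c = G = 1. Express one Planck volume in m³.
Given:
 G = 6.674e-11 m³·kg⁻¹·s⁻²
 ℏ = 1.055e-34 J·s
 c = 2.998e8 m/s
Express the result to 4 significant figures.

From ℏ = c = G = 1 the volume scale is V_P = (ℏG/c³)^(3/2).
  = √(1.784e-209)
  = 4.224e-105 m³

4.224e-105 m³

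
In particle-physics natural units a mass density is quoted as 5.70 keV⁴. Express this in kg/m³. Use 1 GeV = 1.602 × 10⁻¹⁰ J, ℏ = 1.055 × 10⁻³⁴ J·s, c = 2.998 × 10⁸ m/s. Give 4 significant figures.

1.320 × 10⁻³ kg/m³

Mass density is [E]/(c²[L]³) = [E]⁴/(ℏ³c⁵).
1 GeV⁴ → 1/(ℏ³c⁵) × (1 GeV in J)⁴ = 2.316 × 10²⁰ kg/m³.
Convert the energy scale: 5.70 keV⁴ = 5.70 × 10⁻²⁴ GeV⁴.
Result: 5.70 × 10⁻²⁴ × 2.316 × 10²⁰ = 1.320 × 10⁻³ kg/m³.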